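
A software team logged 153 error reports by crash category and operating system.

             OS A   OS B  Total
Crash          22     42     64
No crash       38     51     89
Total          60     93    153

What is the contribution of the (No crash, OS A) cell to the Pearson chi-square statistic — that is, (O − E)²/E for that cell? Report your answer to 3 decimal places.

Row total (No crash) = 89; column total (OS A) = 60; N = 153.
Expected count E = 89 × 60 / 153 = 34.9020.
Contribution = (O − E)²/E = (38 − 34.9020)² / 34.9020 = 0.275.

0.275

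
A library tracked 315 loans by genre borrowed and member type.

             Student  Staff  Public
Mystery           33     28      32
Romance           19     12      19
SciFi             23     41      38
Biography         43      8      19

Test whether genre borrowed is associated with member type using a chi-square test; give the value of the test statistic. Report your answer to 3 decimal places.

30.991

Row totals: 93, 50, 102, 70. Column totals: 118, 89, 108. Grand total N = 315.
Expected counts (row total × column total / N):
  Mystery, Student: 93×118/315 = 34.8381
  Mystery, Staff: 93×89/315 = 26.2762
  Mystery, Public: 93×108/315 = 31.8857
  Romance, Student: 50×118/315 = 18.7302
  Romance, Staff: 50×89/315 = 14.1270
  Romance, Public: 50×108/315 = 17.1429
  SciFi, Student: 102×118/315 = 38.2095
  SciFi, Staff: 102×89/315 = 28.8190
  SciFi, Public: 102×108/315 = 34.9714
  Biography, Student: 70×118/315 = 26.2222
  Biography, Staff: 70×89/315 = 19.7778
  Biography, Public: 70×108/315 = 24.0000
Contributions (O − E)²/E:
  (33 − 34.8381)²/34.8381 = 0.0970
  (28 − 26.2762)²/26.2762 = 0.1131
  (32 − 31.8857)²/31.8857 = 0.0004
  (19 − 18.7302)²/18.7302 = 0.0039
  (12 − 14.1270)²/14.1270 = 0.3202
  (19 − 17.1429)²/17.1429 = 0.2012
  (23 − 38.2095)²/38.2095 = 6.0542
  (41 − 28.8190)²/28.8190 = 5.1486
  (38 − 34.9714)²/34.9714 = 0.2623
  (43 − 26.2222)²/26.2222 = 10.7350
  (8 − 19.7778)²/19.7778 = 7.0138
  (19 − 24.0000)²/24.0000 = 1.0417
χ² = 0.0970 + 0.1131 + 0.0004 + 0.0039 + 0.3202 + 0.2012 + 6.0542 + 5.1486 + 0.2623 + 10.7350 + 7.0138 + 1.0417 = 30.991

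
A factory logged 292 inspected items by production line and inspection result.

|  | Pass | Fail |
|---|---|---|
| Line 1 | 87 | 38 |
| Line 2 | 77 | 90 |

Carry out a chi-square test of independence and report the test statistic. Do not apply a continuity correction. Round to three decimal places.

16.025

Row totals: 125, 167. Column totals: 164, 128. Grand total N = 292.
Expected counts (row total × column total / N):
  Line 1, Pass: 125×164/292 = 70.2055
  Line 1, Fail: 125×128/292 = 54.7945
  Line 2, Pass: 167×164/292 = 93.7945
  Line 2, Fail: 167×128/292 = 73.2055
Contributions (O − E)²/E:
  (87 − 70.2055)²/70.2055 = 4.0176
  (38 − 54.7945)²/54.7945 = 5.1475
  (77 − 93.7945)²/93.7945 = 3.0072
  (90 − 73.2055)²/73.2055 = 3.8529
χ² = 4.0176 + 5.1475 + 3.0072 + 3.8529 = 16.025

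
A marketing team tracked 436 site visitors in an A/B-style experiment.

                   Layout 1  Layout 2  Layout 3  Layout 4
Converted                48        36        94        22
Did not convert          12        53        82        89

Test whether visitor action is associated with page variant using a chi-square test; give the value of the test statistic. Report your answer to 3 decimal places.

Row totals: 200, 236. Column totals: 60, 89, 176, 111. Grand total N = 436.
Expected counts (row total × column total / N):
  Converted, Layout 1: 200×60/436 = 27.5229
  Converted, Layout 2: 200×89/436 = 40.8257
  Converted, Layout 3: 200×176/436 = 80.7339
  Converted, Layout 4: 200×111/436 = 50.9174
  Did not convert, Layout 1: 236×60/436 = 32.4771
  Did not convert, Layout 2: 236×89/436 = 48.1743
  Did not convert, Layout 3: 236×176/436 = 95.2661
  Did not convert, Layout 4: 236×111/436 = 60.0826
Contributions (O − E)²/E:
  (48 − 27.5229)²/27.5229 = 15.2350
  (36 − 40.8257)²/40.8257 = 0.5704
  (94 − 80.7339)²/80.7339 = 2.1799
  (22 − 50.9174)²/50.9174 = 16.4230
  (12 − 32.4771)²/32.4771 = 12.9110
  (53 − 48.1743)²/48.1743 = 0.4834
  (82 − 95.2661)²/95.2661 = 1.8473
  (89 − 60.0826)²/60.0826 = 13.9178
χ² = 15.2350 + 0.5704 + 2.1799 + 16.4230 + 12.9110 + 0.4834 + 1.8473 + 13.9178 = 63.568

63.568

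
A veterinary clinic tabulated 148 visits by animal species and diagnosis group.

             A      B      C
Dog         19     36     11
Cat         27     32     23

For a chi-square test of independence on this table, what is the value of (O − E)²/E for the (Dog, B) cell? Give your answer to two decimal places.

1.06

Row total (Dog) = 66; column total (B) = 68; N = 148.
Expected count E = 66 × 68 / 148 = 30.324.
Contribution = (O − E)²/E = (36 − 30.324)² / 30.324 = 1.06.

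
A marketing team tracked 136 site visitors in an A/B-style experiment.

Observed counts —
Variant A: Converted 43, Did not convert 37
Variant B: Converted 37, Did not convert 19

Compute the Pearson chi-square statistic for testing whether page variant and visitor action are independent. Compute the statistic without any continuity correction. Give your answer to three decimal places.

2.065

Row totals: 80, 56. Column totals: 80, 56. Grand total N = 136.
Expected counts (row total × column total / N):
  Variant A, Converted: 80×80/136 = 47.0588
  Variant A, Did not convert: 80×56/136 = 32.9412
  Variant B, Converted: 56×80/136 = 32.9412
  Variant B, Did not convert: 56×56/136 = 23.0588
Contributions (O − E)²/E:
  (43 − 47.0588)²/47.0588 = 0.3501
  (37 − 32.9412)²/32.9412 = 0.5001
  (37 − 32.9412)²/32.9412 = 0.5001
  (19 − 23.0588)²/23.0588 = 0.7144
χ² = 0.3501 + 0.5001 + 0.5001 + 0.7144 = 2.065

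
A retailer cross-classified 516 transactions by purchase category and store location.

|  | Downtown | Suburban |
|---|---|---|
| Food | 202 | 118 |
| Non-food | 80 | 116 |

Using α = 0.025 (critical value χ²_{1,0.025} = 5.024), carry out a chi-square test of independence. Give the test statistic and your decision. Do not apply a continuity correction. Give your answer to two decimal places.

Row totals: 320, 196. Column totals: 282, 234. Grand total N = 516.
Expected counts (row total × column total / N):
  Food, Downtown: 320×282/516 = 174.884
  Food, Suburban: 320×234/516 = 145.116
  Non-food, Downtown: 196×282/516 = 107.116
  Non-food, Suburban: 196×234/516 = 88.884
Contributions (O − E)²/E:
  (202 − 174.884)²/174.884 = 4.2044
  (118 − 145.116)²/145.116 = 5.0668
  (80 − 107.116)²/107.116 = 6.8643
  (116 − 88.884)²/88.884 = 8.2723
χ² = 4.2044 + 5.0668 + 6.8643 + 8.2723 = 24.41
df = (2−1)(2−1) = 1. Since 24.41 > 5.024, reject the null hypothesis of independence at α = 0.025.

24.41; reject H₀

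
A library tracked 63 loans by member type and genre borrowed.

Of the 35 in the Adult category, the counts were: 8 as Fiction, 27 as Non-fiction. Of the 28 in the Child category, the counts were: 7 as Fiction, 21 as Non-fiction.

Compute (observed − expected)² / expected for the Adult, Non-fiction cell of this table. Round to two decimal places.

Row total (Adult) = 35; column total (Non-fiction) = 48; N = 63.
Expected count E = 35 × 48 / 63 = 26.667.
Contribution = (O − E)²/E = (27 − 26.667)² / 26.667 = 0.00.

0.00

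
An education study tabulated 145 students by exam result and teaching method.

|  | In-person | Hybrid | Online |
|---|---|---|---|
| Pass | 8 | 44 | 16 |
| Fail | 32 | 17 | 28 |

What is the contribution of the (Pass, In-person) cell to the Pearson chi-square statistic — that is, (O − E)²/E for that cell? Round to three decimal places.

6.170

Row total (Pass) = 68; column total (In-person) = 40; N = 145.
Expected count E = 68 × 40 / 145 = 18.7586.
Contribution = (O − E)²/E = (8 − 18.7586)² / 18.7586 = 6.170.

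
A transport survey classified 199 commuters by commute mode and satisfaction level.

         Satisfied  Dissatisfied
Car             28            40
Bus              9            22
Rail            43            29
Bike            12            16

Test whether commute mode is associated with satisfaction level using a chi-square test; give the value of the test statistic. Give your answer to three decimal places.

Row totals: 68, 31, 72, 28. Column totals: 92, 107. Grand total N = 199.
Expected counts (row total × column total / N):
  Car, Satisfied: 68×92/199 = 31.43719
  Car, Dissatisfied: 68×107/199 = 36.56281
  Bus, Satisfied: 31×92/199 = 14.33166
  Bus, Dissatisfied: 31×107/199 = 16.66834
  Rail, Satisfied: 72×92/199 = 33.28643
  Rail, Dissatisfied: 72×107/199 = 38.71357
  Bike, Satisfied: 28×92/199 = 12.94472
  Bike, Dissatisfied: 28×107/199 = 15.05528
Contributions (O − E)²/E:
  (28 − 31.43719)²/31.43719 = 0.3758
  (40 − 36.56281)²/36.56281 = 0.3231
  (9 − 14.33166)²/14.33166 = 1.9835
  (22 − 16.66834)²/16.66834 = 1.7054
  (43 − 33.28643)²/33.28643 = 2.8346
  (29 − 38.71357)²/38.71357 = 2.4372
  (12 − 12.94472)²/12.94472 = 0.0689
  (16 − 15.05528)²/15.05528 = 0.0593
χ² = 0.3758 + 0.3231 + 1.9835 + 1.7054 + 2.8346 + 2.4372 + 0.0689 + 0.0593 = 9.788

9.788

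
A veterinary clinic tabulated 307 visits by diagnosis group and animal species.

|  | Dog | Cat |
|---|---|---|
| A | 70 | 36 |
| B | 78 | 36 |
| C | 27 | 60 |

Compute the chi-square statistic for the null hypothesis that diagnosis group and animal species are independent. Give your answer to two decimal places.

33.53

Row totals: 106, 114, 87. Column totals: 175, 132. Grand total N = 307.
Expected counts (row total × column total / N):
  A, Dog: 106×175/307 = 60.423
  A, Cat: 106×132/307 = 45.577
  B, Dog: 114×175/307 = 64.984
  B, Cat: 114×132/307 = 49.016
  C, Dog: 87×175/307 = 49.593
  C, Cat: 87×132/307 = 37.407
Contributions (O − E)²/E:
  (70 − 60.423)²/60.423 = 1.5179
  (36 − 45.577)²/45.577 = 2.0124
  (78 − 64.984)²/64.984 = 2.6070
  (36 − 49.016)²/49.016 = 3.4563
  (27 − 49.593)²/49.593 = 10.2927
  (60 − 37.407)²/37.407 = 13.6457
χ² = 1.5179 + 2.0124 + 2.6070 + 3.4563 + 10.2927 + 13.6457 = 33.53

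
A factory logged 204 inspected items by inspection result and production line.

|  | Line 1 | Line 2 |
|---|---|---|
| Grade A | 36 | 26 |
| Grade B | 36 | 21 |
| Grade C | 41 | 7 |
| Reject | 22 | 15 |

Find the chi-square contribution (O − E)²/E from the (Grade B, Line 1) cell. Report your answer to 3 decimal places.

0.078

Row total (Grade B) = 57; column total (Line 1) = 135; N = 204.
Expected count E = 57 × 135 / 204 = 37.7206.
Contribution = (O − E)²/E = (36 − 37.7206)² / 37.7206 = 0.078.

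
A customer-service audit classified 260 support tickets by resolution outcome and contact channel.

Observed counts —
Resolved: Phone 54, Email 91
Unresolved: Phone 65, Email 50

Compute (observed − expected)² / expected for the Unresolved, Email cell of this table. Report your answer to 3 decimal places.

Row total (Unresolved) = 115; column total (Email) = 141; N = 260.
Expected count E = 115 × 141 / 260 = 62.3654.
Contribution = (O − E)²/E = (50 − 62.3654)² / 62.3654 = 2.452.

2.452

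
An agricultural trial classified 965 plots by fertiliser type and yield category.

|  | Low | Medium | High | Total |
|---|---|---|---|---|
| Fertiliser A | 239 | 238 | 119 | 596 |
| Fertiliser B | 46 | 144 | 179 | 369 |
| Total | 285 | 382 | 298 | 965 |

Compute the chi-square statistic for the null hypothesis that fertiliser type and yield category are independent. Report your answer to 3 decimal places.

Grand total N = 965.
Expected counts (row total × column total / N):
  Fertiliser A, Low: 596×285/965 = 176.0207
  Fertiliser A, Medium: 596×382/965 = 235.9295
  Fertiliser A, High: 596×298/965 = 184.0497
  Fertiliser B, Low: 369×285/965 = 108.9793
  Fertiliser B, Medium: 369×382/965 = 146.0705
  Fertiliser B, High: 369×298/965 = 113.9503
Contributions (O − E)²/E:
  (239 − 176.0207)²/176.0207 = 22.5337
  (238 − 235.9295)²/235.9295 = 0.0182
  (119 − 184.0497)²/184.0497 = 22.9909
  (46 − 108.9793)²/108.9793 = 36.3958
  (144 − 146.0705)²/146.0705 = 0.0293
  (179 − 113.9503)²/113.9503 = 37.1343
χ² = 22.5337 + 0.0182 + 22.9909 + 36.3958 + 0.0293 + 37.1343 = 119.102

119.102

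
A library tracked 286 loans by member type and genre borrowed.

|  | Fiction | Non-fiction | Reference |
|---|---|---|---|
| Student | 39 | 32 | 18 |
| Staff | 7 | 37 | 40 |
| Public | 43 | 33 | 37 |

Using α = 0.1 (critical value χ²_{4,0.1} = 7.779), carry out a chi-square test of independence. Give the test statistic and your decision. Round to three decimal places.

Row totals: 89, 84, 113. Column totals: 89, 102, 95. Grand total N = 286.
Expected counts (row total × column total / N):
  Student, Fiction: 89×89/286 = 27.6958
  Student, Non-fiction: 89×102/286 = 31.7413
  Student, Reference: 89×95/286 = 29.5629
  Staff, Fiction: 84×89/286 = 26.1399
  Staff, Non-fiction: 84×102/286 = 29.9580
  Staff, Reference: 84×95/286 = 27.9021
  Public, Fiction: 113×89/286 = 35.1643
  Public, Non-fiction: 113×102/286 = 40.3007
  Public, Reference: 113×95/286 = 37.5350
Contributions (O − E)²/E:
  (39 − 27.6958)²/27.6958 = 4.6139
  (32 − 31.7413)²/31.7413 = 0.0021
  (18 − 29.5629)²/29.5629 = 4.5226
  (7 − 26.1399)²/26.1399 = 14.0144
  (37 − 29.9580)²/29.9580 = 1.6553
  (40 − 27.9021)²/27.9021 = 5.2455
  (43 − 35.1643)²/35.1643 = 1.7460
  (33 − 40.3007)²/40.3007 = 1.3226
  (37 − 37.5350)²/37.5350 = 0.0076
χ² = 4.6139 + 0.0021 + 4.5226 + 14.0144 + 1.6553 + 5.2455 + 1.7460 + 1.3226 + 0.0076 = 33.130
df = (3−1)(3−1) = 4. Since 33.130 > 7.779, reject the null hypothesis of independence at α = 0.1.

33.130; reject H₀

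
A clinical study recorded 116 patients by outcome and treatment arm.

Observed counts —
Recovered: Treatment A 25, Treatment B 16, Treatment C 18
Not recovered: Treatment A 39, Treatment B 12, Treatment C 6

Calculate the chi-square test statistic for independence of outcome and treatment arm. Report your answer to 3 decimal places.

9.602

Row totals: 59, 57. Column totals: 64, 28, 24. Grand total N = 116.
Expected counts (row total × column total / N):
  Recovered, Treatment A: 59×64/116 = 32.5517
  Recovered, Treatment B: 59×28/116 = 14.2414
  Recovered, Treatment C: 59×24/116 = 12.2069
  Not recovered, Treatment A: 57×64/116 = 31.4483
  Not recovered, Treatment B: 57×28/116 = 13.7586
  Not recovered, Treatment C: 57×24/116 = 11.7931
Contributions (O − E)²/E:
  (25 − 32.5517)²/32.5517 = 1.7519
  (16 − 14.2414)²/14.2414 = 0.2172
  (18 − 12.2069)²/12.2069 = 2.7493
  (39 − 31.4483)²/31.4483 = 1.8134
  (12 − 13.7586)²/13.7586 = 0.2248
  (6 − 11.7931)²/11.7931 = 2.8457
χ² = 1.7519 + 0.2172 + 2.7493 + 1.8134 + 0.2248 + 2.8457 = 9.602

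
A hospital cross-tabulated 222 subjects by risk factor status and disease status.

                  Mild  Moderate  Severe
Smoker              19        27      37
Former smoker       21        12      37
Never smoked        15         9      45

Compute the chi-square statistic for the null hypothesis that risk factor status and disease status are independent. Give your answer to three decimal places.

11.717

Row totals: 83, 70, 69. Column totals: 55, 48, 119. Grand total N = 222.
Expected counts (row total × column total / N):
  Smoker, Mild: 83×55/222 = 20.56306
  Smoker, Moderate: 83×48/222 = 17.94595
  Smoker, Severe: 83×119/222 = 44.49099
  Former smoker, Mild: 70×55/222 = 17.34234
  Former smoker, Moderate: 70×48/222 = 15.13514
  Former smoker, Severe: 70×119/222 = 37.52252
  Never smoked, Mild: 69×55/222 = 17.09459
  Never smoked, Moderate: 69×48/222 = 14.91892
  Never smoked, Severe: 69×119/222 = 36.98649
Contributions (O − E)²/E:
  (19 − 20.56306)²/20.56306 = 0.1188
  (27 − 17.94595)²/17.94595 = 4.5679
  (37 − 44.49099)²/44.49099 = 1.2613
  (21 − 17.34234)²/17.34234 = 0.7714
  (12 − 15.13514)²/15.13514 = 0.6494
  (37 − 37.52252)²/37.52252 = 0.0073
  (15 − 17.09459)²/17.09459 = 0.2566
  (9 − 14.91892)²/14.91892 = 2.3483
  (45 − 36.98649)²/36.98649 = 1.7362
χ² = 0.1188 + 4.5679 + 1.2613 + 0.7714 + 0.6494 + 0.0073 + 0.2566 + 2.3483 + 1.7362 = 11.717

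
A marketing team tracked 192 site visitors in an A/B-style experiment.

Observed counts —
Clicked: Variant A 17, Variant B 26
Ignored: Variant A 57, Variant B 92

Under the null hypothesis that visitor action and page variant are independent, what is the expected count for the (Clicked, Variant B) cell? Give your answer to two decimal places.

26.43

Row total (Clicked) = 43; column total (Variant B) = 118; grand total N = 192.
Expected count = (row total × column total) / N = 43 × 118 / 192 = 26.43.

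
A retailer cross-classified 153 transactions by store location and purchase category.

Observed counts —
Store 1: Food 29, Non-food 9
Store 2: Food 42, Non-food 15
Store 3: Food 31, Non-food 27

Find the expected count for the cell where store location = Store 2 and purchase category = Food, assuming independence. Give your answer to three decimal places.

Row total (Store 2) = 57; column total (Food) = 102; grand total N = 153.
Expected count = (row total × column total) / N = 57 × 102 / 153 = 38.000.

38.000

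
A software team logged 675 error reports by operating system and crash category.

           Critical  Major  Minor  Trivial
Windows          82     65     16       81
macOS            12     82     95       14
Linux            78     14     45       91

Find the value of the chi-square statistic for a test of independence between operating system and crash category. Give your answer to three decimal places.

223.951

Row totals: 244, 203, 228. Column totals: 172, 161, 156, 186. Grand total N = 675.
Expected counts (row total × column total / N):
  Windows, Critical: 244×172/675 = 62.174815
  Windows, Major: 244×161/675 = 58.198519
  Windows, Minor: 244×156/675 = 56.391111
  Windows, Trivial: 244×186/675 = 67.235556
  macOS, Critical: 203×172/675 = 51.727407
  macOS, Major: 203×161/675 = 48.419259
  macOS, Minor: 203×156/675 = 46.915556
  macOS, Trivial: 203×186/675 = 55.937778
  Linux, Critical: 228×172/675 = 58.097778
  Linux, Major: 228×161/675 = 54.382222
  Linux, Minor: 228×156/675 = 52.693333
  Linux, Trivial: 228×186/675 = 62.826667
Contributions (O − E)²/E:
  (82 − 62.174815)²/62.174815 = 6.3215
  (65 − 58.198519)²/58.198519 = 0.7949
  (16 − 56.391111)²/56.391111 = 28.9308
  (81 − 67.235556)²/67.235556 = 2.8179
  (12 − 51.727407)²/51.727407 = 30.5112
  (82 − 48.419259)²/48.419259 = 23.2896
  (95 − 46.915556)²/46.915556 = 49.2825
  (14 − 55.937778)²/55.937778 = 31.4417
  (78 − 58.097778)²/58.097778 = 6.8178
  (14 − 54.382222)²/54.382222 = 29.9863
  (45 − 52.693333)²/52.693333 = 1.1232
  (91 − 62.826667)²/62.826667 = 12.6338
χ² = 6.3215 + 0.7949 + 28.9308 + 2.8179 + 30.5112 + 23.2896 + 49.2825 + 31.4417 + 6.8178 + 29.9863 + 1.1232 + 12.6338 = 223.951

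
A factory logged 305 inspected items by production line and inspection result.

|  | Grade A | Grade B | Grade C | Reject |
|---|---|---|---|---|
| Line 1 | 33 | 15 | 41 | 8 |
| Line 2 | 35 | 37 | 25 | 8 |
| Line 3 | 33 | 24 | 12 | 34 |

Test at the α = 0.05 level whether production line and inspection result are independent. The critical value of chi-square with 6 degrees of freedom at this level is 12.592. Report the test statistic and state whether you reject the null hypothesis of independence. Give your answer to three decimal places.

52.848; reject H₀

Row totals: 97, 105, 103. Column totals: 101, 76, 78, 50. Grand total N = 305.
Expected counts (row total × column total / N):
  Line 1, Grade A: 97×101/305 = 32.12131
  Line 1, Grade B: 97×76/305 = 24.17049
  Line 1, Grade C: 97×78/305 = 24.80656
  Line 1, Reject: 97×50/305 = 15.90164
  Line 2, Grade A: 105×101/305 = 34.77049
  Line 2, Grade B: 105×76/305 = 26.16393
  Line 2, Grade C: 105×78/305 = 26.85246
  Line 2, Reject: 105×50/305 = 17.21311
  Line 3, Grade A: 103×101/305 = 34.10820
  Line 3, Grade B: 103×76/305 = 25.66557
  Line 3, Grade C: 103×78/305 = 26.34098
  Line 3, Reject: 103×50/305 = 16.88525
Contributions (O − E)²/E:
  (33 − 32.12131)²/32.12131 = 0.0240
  (15 − 24.17049)²/24.17049 = 3.4794
  (41 − 24.80656)²/24.80656 = 10.5709
  (8 − 15.90164)²/15.90164 = 3.9264
  (35 − 34.77049)²/34.77049 = 0.0015
  (37 − 26.16393)²/26.16393 = 4.4879
  (25 − 26.85246)²/26.85246 = 0.1278
  (8 − 17.21311)²/17.21311 = 4.9312
  (33 − 34.10820)²/34.10820 = 0.0360
  (24 − 25.66557)²/25.66557 = 0.1081
  (12 − 26.34098)²/26.34098 = 7.8077
  (34 − 16.88525)²/16.88525 = 17.3474
χ² = 0.0240 + 3.4794 + 10.5709 + 3.9264 + 0.0015 + 4.4879 + 0.1278 + 4.9312 + 0.0360 + 0.1081 + 7.8077 + 17.3474 = 52.848
df = (3−1)(4−1) = 6. Since 52.848 > 12.592, reject the null hypothesis of independence at α = 0.05.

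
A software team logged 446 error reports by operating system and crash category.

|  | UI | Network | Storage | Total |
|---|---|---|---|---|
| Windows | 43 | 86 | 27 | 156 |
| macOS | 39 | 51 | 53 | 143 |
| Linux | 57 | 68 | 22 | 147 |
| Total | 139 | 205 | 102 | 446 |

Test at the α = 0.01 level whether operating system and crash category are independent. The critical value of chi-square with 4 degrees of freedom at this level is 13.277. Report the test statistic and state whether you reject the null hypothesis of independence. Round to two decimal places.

Grand total N = 446.
Expected counts (row total × column total / N):
  Windows, UI: 156×139/446 = 48.619
  Windows, Network: 156×205/446 = 71.704
  Windows, Storage: 156×102/446 = 35.677
  macOS, UI: 143×139/446 = 44.567
  macOS, Network: 143×205/446 = 65.729
  macOS, Storage: 143×102/446 = 32.704
  Linux, UI: 147×139/446 = 45.814
  Linux, Network: 147×205/446 = 67.567
  Linux, Storage: 147×102/446 = 33.619
Contributions (O − E)²/E:
  (43 − 48.619)²/48.619 = 0.6494
  (86 − 71.704)²/71.704 = 2.8503
  (27 − 35.677)²/35.677 = 2.1103
  (39 − 44.567)²/44.567 = 0.6954
  (51 − 65.729)²/65.729 = 3.3006
  (53 − 32.704)²/32.704 = 12.5956
  (57 − 45.814)²/45.814 = 2.7312
  (68 − 67.567)²/67.567 = 0.0028
  (22 − 33.619)²/33.619 = 4.0156
χ² = 0.6494 + 2.8503 + 2.1103 + 0.6954 + 3.3006 + 12.5956 + 2.7312 + 0.0028 + 4.0156 = 28.95
df = (3−1)(3−1) = 4. Since 28.95 > 13.277, reject the null hypothesis of independence at α = 0.01.

28.95; reject H₀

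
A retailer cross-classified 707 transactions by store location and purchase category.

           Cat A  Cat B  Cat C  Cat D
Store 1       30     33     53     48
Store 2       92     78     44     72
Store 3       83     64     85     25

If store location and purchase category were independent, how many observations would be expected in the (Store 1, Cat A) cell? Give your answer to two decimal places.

Row total (Store 1) = 164; column total (Cat A) = 205; grand total N = 707.
Expected count = (row total × column total) / N = 164 × 205 / 707 = 47.55.

47.55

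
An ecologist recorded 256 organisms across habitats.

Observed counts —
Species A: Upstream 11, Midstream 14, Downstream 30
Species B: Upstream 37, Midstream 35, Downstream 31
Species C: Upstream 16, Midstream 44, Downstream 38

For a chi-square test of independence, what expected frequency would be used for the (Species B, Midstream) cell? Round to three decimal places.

Row total (Species B) = 103; column total (Midstream) = 93; grand total N = 256.
Expected count = (row total × column total) / N = 103 × 93 / 256 = 37.418.

37.418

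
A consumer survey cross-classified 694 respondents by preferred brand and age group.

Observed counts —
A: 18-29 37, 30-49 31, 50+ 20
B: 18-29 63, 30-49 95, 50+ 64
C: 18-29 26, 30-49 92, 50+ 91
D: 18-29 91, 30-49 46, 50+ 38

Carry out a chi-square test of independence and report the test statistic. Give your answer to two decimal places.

Row totals: 88, 222, 209, 175. Column totals: 217, 264, 213. Grand total N = 694.
Expected counts (row total × column total / N):
  A, 18-29: 88×217/694 = 27.516
  A, 30-49: 88×264/694 = 33.476
  A, 50+: 88×213/694 = 27.009
  B, 18-29: 222×217/694 = 69.415
  B, 30-49: 222×264/694 = 84.450
  B, 50+: 222×213/694 = 68.135
  C, 18-29: 209×217/694 = 65.350
  C, 30-49: 209×264/694 = 79.504
  C, 50+: 209×213/694 = 64.146
  D, 18-29: 175×217/694 = 54.719
  D, 30-49: 175×264/694 = 66.571
  D, 50+: 175×213/694 = 53.710
Contributions (O − E)²/E:
  (37 − 27.516)²/27.516 = 3.2689
  (31 − 33.476)²/33.476 = 0.1831
  (20 − 27.009)²/27.009 = 1.8189
  (63 − 69.415)²/69.415 = 0.5928
  (95 − 84.450)²/84.450 = 1.3180
  (64 − 68.135)²/68.135 = 0.2509
  (26 − 65.350)²/65.350 = 23.6943
  (92 − 79.504)²/79.504 = 1.9641
  (91 − 64.146)²/64.146 = 11.2421
  (91 − 54.719)²/54.719 = 24.0558
  (46 − 66.571)²/66.571 = 6.3566
  (38 − 53.710)²/53.710 = 4.5951
χ² = 3.2689 + 0.1831 + 1.8189 + 0.5928 + 1.3180 + 0.2509 + 23.6943 + 1.9641 + 11.2421 + 24.0558 + 6.3566 + 4.5951 = 79.34

79.34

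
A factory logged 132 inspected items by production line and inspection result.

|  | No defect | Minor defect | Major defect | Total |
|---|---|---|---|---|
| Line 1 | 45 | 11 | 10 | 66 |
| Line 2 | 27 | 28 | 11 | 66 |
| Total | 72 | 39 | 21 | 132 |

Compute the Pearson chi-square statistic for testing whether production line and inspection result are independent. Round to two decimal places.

11.96

Grand total N = 132.
Expected counts (row total × column total / N):
  Line 1, No defect: 66×72/132 = 36.000
  Line 1, Minor defect: 66×39/132 = 19.500
  Line 1, Major defect: 66×21/132 = 10.500
  Line 2, No defect: 66×72/132 = 36.000
  Line 2, Minor defect: 66×39/132 = 19.500
  Line 2, Major defect: 66×21/132 = 10.500
Contributions (O − E)²/E:
  (45 − 36.000)²/36.000 = 2.2500
  (11 − 19.500)²/19.500 = 3.7051
  (10 − 10.500)²/10.500 = 0.0238
  (27 − 36.000)²/36.000 = 2.2500
  (28 − 19.500)²/19.500 = 3.7051
  (11 − 10.500)²/10.500 = 0.0238
χ² = 2.2500 + 3.7051 + 0.0238 + 2.2500 + 3.7051 + 0.0238 = 11.96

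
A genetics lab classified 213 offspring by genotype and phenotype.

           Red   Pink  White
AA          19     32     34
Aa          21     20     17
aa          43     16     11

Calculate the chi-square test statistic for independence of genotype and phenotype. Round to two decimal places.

25.77

Row totals: 85, 58, 70. Column totals: 83, 68, 62. Grand total N = 213.
Expected counts (row total × column total / N):
  AA, Red: 85×83/213 = 33.122
  AA, Pink: 85×68/213 = 27.136
  AA, White: 85×62/213 = 24.742
  Aa, Red: 58×83/213 = 22.601
  Aa, Pink: 58×68/213 = 18.516
  Aa, White: 58×62/213 = 16.883
  aa, Red: 70×83/213 = 27.277
  aa, Pink: 70×68/213 = 22.347
  aa, White: 70×62/213 = 20.376
Contributions (O − E)²/E:
  (19 − 33.122)²/33.122 = 6.0211
  (32 − 27.136)²/27.136 = 0.8718
  (34 − 24.742)²/24.742 = 3.4642
  (21 − 22.601)²/22.601 = 0.1134
  (20 − 18.516)²/18.516 = 0.1189
  (17 − 16.883)²/16.883 = 0.0008
  (43 − 27.277)²/27.277 = 9.0630
  (16 − 22.347)²/22.347 = 1.8027
  (11 − 20.376)²/20.376 = 4.3144
χ² = 6.0211 + 0.8718 + 3.4642 + 0.1134 + 0.1189 + 0.0008 + 9.0630 + 1.8027 + 4.3144 = 25.77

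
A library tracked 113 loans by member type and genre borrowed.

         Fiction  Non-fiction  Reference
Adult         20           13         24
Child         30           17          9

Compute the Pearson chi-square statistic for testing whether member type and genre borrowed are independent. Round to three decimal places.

Row totals: 57, 56. Column totals: 50, 30, 33. Grand total N = 113.
Expected counts (row total × column total / N):
  Adult, Fiction: 57×50/113 = 25.2212
  Adult, Non-fiction: 57×30/113 = 15.1327
  Adult, Reference: 57×33/113 = 16.6460
  Child, Fiction: 56×50/113 = 24.7788
  Child, Non-fiction: 56×30/113 = 14.8673
  Child, Reference: 56×33/113 = 16.3540
Contributions (O − E)²/E:
  (20 − 25.2212)²/25.2212 = 1.0809
  (13 − 15.1327)²/15.1327 = 0.3006
  (24 − 16.6460)²/16.6460 = 3.2489
  (30 − 24.7788)²/24.7788 = 1.1002
  (17 − 14.8673)²/14.8673 = 0.3059
  (9 − 16.3540)²/16.3540 = 3.3069
χ² = 1.0809 + 0.3006 + 3.2489 + 1.1002 + 0.3059 + 3.3069 = 9.343

9.343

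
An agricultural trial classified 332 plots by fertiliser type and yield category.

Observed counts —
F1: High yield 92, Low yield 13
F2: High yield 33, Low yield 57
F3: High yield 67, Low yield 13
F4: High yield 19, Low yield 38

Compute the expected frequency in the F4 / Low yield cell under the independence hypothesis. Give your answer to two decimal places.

Row total (F4) = 57; column total (Low yield) = 121; grand total N = 332.
Expected count = (row total × column total) / N = 57 × 121 / 332 = 20.77.

20.77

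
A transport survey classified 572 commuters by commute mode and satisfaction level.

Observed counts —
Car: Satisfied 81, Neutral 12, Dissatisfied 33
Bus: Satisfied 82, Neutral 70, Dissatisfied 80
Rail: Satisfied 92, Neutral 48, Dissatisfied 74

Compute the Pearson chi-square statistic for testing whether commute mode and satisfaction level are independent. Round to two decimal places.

32.96

Row totals: 126, 232, 214. Column totals: 255, 130, 187. Grand total N = 572.
Expected counts (row total × column total / N):
  Car, Satisfied: 126×255/572 = 56.1713
  Car, Neutral: 126×130/572 = 28.6364
  Car, Dissatisfied: 126×187/572 = 41.1923
  Bus, Satisfied: 232×255/572 = 103.4266
  Bus, Neutral: 232×130/572 = 52.7273
  Bus, Dissatisfied: 232×187/572 = 75.8462
  Rail, Satisfied: 214×255/572 = 95.4021
  Rail, Neutral: 214×130/572 = 48.6364
  Rail, Dissatisfied: 214×187/572 = 69.9615
Contributions (O − E)²/E:
  (81 − 56.1713)²/56.1713 = 10.9747
  (12 − 28.6364)²/28.6364 = 9.6650
  (33 − 41.1923)²/41.1923 = 1.6293
  (82 − 103.4266)²/103.4266 = 4.4389
  (70 − 52.7273)²/52.7273 = 5.6583
  (80 − 75.8462)²/75.8462 = 0.2275
  (92 − 95.4021)²/95.4021 = 0.1213
  (48 − 48.6364)²/48.6364 = 0.0083
  (74 − 69.9615)²/69.9615 = 0.2331
χ² = 10.9747 + 9.6650 + 1.6293 + 4.4389 + 5.6583 + 0.2275 + 0.1213 + 0.0083 + 0.2331 = 32.96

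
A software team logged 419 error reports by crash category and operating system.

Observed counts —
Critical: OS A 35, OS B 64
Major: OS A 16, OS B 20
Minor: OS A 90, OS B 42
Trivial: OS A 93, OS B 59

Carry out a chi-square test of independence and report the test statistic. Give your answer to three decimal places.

Row totals: 99, 36, 132, 152. Column totals: 234, 185. Grand total N = 419.
Expected counts (row total × column total / N):
  Critical, OS A: 99×234/419 = 55.2888
  Critical, OS B: 99×185/419 = 43.7112
  Major, OS A: 36×234/419 = 20.1050
  Major, OS B: 36×185/419 = 15.8950
  Minor, OS A: 132×234/419 = 73.7184
  Minor, OS B: 132×185/419 = 58.2816
  Trivial, OS A: 152×234/419 = 84.8878
  Trivial, OS B: 152×185/419 = 67.1122
Contributions (O − E)²/E:
  (35 − 55.2888)²/55.2888 = 7.4452
  (64 − 43.7112)²/43.7112 = 9.4172
  (16 − 20.1050)²/20.1050 = 0.8382
  (20 − 15.8950)²/15.8950 = 1.0601
  (90 − 73.7184)²/73.7184 = 3.5960
  (42 − 58.2816)²/58.2816 = 4.5484
  (93 − 84.8878)²/84.8878 = 0.7752
  (59 − 67.1122)²/67.1122 = 0.9806
χ² = 7.4452 + 9.4172 + 0.8382 + 1.0601 + 3.5960 + 4.5484 + 0.7752 + 0.9806 = 28.661

28.661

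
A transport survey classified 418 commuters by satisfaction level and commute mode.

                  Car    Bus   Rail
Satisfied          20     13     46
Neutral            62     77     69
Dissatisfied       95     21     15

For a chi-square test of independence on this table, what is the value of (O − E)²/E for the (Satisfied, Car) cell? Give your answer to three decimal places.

Row total (Satisfied) = 79; column total (Car) = 177; N = 418.
Expected count E = 79 × 177 / 418 = 33.4522.
Contribution = (O − E)²/E = (20 − 33.4522)² / 33.4522 = 5.410.

5.410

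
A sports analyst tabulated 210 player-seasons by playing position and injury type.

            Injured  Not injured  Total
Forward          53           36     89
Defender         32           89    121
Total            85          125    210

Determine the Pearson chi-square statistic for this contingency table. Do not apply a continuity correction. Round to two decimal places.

23.33

Grand total N = 210.
Expected counts (row total × column total / N):
  Forward, Injured: 89×85/210 = 36.024
  Forward, Not injured: 89×125/210 = 52.976
  Defender, Injured: 121×85/210 = 48.976
  Defender, Not injured: 121×125/210 = 72.024
Contributions (O − E)²/E:
  (53 − 36.024)²/36.024 = 7.9998
  (36 − 52.976)²/52.976 = 5.4399
  (32 − 48.976)²/48.976 = 5.8842
  (89 − 72.024)²/72.024 = 4.0012
χ² = 7.9998 + 5.4399 + 5.8842 + 4.0012 = 23.33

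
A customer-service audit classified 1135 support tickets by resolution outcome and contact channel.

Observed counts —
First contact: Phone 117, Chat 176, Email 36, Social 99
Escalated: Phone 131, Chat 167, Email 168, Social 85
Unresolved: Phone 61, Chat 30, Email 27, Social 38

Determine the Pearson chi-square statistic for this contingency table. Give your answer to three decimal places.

97.253

Row totals: 428, 551, 156. Column totals: 309, 373, 231, 222. Grand total N = 1135.
Expected counts (row total × column total / N):
  First contact, Phone: 428×309/1135 = 116.5216
  First contact, Chat: 428×373/1135 = 140.6555
  First contact, Email: 428×231/1135 = 87.1084
  First contact, Social: 428×222/1135 = 83.7145
  Escalated, Phone: 551×309/1135 = 150.0079
  Escalated, Chat: 551×373/1135 = 181.0775
  Escalated, Email: 551×231/1135 = 112.1419
  Escalated, Social: 551×222/1135 = 107.7727
  Unresolved, Phone: 156×309/1135 = 42.4705
  Unresolved, Chat: 156×373/1135 = 51.2670
  Unresolved, Email: 156×231/1135 = 31.7498
  Unresolved, Social: 156×222/1135 = 30.5128
Contributions (O − E)²/E:
  (117 − 116.5216)²/116.5216 = 0.0020
  (176 − 140.6555)²/140.6555 = 8.8815
  (36 − 87.1084)²/87.1084 = 29.9864
  (99 − 83.7145)²/83.7145 = 2.7910
  (131 − 150.0079)²/150.0079 = 2.4085
  (167 − 181.0775)²/181.0775 = 1.0944
  (168 − 112.1419)²/112.1419 = 27.8230
  (85 − 107.7727)²/107.7727 = 4.8119
  (61 − 42.4705)²/42.4705 = 8.0843
  (30 − 51.2670)²/51.2670 = 8.8222
  (27 − 31.7498)²/31.7498 = 0.7106
  (38 − 30.5128)²/30.5128 = 1.8372
χ² = 0.0020 + 8.8815 + 29.9864 + 2.7910 + 2.4085 + 1.0944 + 27.8230 + 4.8119 + 8.0843 + 8.8222 + 0.7106 + 1.8372 = 97.253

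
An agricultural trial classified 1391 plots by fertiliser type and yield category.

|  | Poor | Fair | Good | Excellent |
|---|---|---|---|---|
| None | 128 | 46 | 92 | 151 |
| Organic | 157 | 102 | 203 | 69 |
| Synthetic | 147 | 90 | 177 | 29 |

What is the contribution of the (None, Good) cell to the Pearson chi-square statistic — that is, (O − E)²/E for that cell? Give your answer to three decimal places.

Row total (None) = 417; column total (Good) = 472; N = 1391.
Expected count E = 417 × 472 / 1391 = 141.49820.
Contribution = (O − E)²/E = (92 − 141.49820)² / 141.49820 = 17.315.

17.315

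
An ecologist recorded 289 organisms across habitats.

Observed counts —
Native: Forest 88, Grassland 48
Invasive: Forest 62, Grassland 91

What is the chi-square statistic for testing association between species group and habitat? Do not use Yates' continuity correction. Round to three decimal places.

16.867

Row totals: 136, 153. Column totals: 150, 139. Grand total N = 289.
Expected counts (row total × column total / N):
  Native, Forest: 136×150/289 = 70.5882
  Native, Grassland: 136×139/289 = 65.4118
  Invasive, Forest: 153×150/289 = 79.4118
  Invasive, Grassland: 153×139/289 = 73.5882
Contributions (O − E)²/E:
  (88 − 70.5882)²/70.5882 = 4.2949
  (48 − 65.4118)²/65.4118 = 4.6348
  (62 − 79.4118)²/79.4118 = 3.8177
  (91 − 73.5882)²/73.5882 = 4.1198
χ² = 4.2949 + 4.6348 + 3.8177 + 4.1198 = 16.867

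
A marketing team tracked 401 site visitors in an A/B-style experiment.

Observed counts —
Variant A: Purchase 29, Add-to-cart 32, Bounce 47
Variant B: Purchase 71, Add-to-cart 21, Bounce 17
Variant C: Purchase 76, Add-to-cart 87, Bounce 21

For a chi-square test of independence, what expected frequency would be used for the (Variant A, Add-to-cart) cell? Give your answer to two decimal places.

Row total (Variant A) = 108; column total (Add-to-cart) = 140; grand total N = 401.
Expected count = (row total × column total) / N = 108 × 140 / 401 = 37.71.

37.71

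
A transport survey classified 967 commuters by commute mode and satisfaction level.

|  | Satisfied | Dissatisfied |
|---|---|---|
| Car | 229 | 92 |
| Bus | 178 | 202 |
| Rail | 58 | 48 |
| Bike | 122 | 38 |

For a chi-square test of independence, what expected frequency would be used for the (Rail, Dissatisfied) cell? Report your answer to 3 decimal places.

41.655

Row total (Rail) = 106; column total (Dissatisfied) = 380; grand total N = 967.
Expected count = (row total × column total) / N = 106 × 380 / 967 = 41.655.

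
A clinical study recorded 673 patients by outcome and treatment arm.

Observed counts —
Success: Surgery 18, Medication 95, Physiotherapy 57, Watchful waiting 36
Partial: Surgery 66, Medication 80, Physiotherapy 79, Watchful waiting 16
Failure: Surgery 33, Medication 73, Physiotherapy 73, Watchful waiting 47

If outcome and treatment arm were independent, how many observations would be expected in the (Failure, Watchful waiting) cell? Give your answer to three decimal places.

33.245

Row total (Failure) = 226; column total (Watchful waiting) = 99; grand total N = 673.
Expected count = (row total × column total) / N = 226 × 99 / 673 = 33.245.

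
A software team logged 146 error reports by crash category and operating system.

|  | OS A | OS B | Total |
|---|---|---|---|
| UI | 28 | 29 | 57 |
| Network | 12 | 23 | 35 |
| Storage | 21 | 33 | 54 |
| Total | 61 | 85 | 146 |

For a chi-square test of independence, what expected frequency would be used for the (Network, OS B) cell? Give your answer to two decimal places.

Row total (Network) = 35; column total (OS B) = 85; grand total N = 146.
Expected count = (row total × column total) / N = 35 × 85 / 146 = 20.38.

20.38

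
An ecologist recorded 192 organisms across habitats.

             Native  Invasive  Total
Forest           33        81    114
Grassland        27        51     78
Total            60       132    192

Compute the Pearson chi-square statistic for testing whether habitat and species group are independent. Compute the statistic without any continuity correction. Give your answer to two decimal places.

Grand total N = 192.
Expected counts (row total × column total / N):
  Forest, Native: 114×60/192 = 35.625
  Forest, Invasive: 114×132/192 = 78.375
  Grassland, Native: 78×60/192 = 24.375
  Grassland, Invasive: 78×132/192 = 53.625
Contributions (O − E)²/E:
  (33 − 35.625)²/35.625 = 0.1934
  (81 − 78.375)²/78.375 = 0.0879
  (27 − 24.375)²/24.375 = 0.2827
  (51 − 53.625)²/53.625 = 0.1285
χ² = 0.1934 + 0.0879 + 0.2827 + 0.1285 = 0.69

0.69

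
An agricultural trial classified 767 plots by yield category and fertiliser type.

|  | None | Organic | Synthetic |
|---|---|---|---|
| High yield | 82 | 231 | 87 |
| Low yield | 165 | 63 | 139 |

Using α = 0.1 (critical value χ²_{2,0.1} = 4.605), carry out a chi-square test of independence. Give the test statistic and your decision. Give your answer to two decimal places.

Row totals: 400, 367. Column totals: 247, 294, 226. Grand total N = 767.
Expected counts (row total × column total / N):
  High yield, None: 400×247/767 = 128.814
  High yield, Organic: 400×294/767 = 153.325
  High yield, Synthetic: 400×226/767 = 117.862
  Low yield, None: 367×247/767 = 118.186
  Low yield, Organic: 367×294/767 = 140.675
  Low yield, Synthetic: 367×226/767 = 108.138
Contributions (O − E)²/E:
  (82 − 128.814)²/128.814 = 17.0133
  (231 − 153.325)²/153.325 = 39.3504
  (87 − 117.862)²/117.862 = 8.0812
  (165 − 118.186)²/118.186 = 18.5432
  (63 − 140.675)²/140.675 = 42.8890
  (139 − 108.138)²/108.138 = 8.8078
χ² = 17.0133 + 39.3504 + 8.0812 + 18.5432 + 42.8890 + 8.8078 = 134.68
df = (2−1)(3−1) = 2. Since 134.68 > 4.605, reject the null hypothesis of independence at α = 0.1.

134.68; reject H₀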